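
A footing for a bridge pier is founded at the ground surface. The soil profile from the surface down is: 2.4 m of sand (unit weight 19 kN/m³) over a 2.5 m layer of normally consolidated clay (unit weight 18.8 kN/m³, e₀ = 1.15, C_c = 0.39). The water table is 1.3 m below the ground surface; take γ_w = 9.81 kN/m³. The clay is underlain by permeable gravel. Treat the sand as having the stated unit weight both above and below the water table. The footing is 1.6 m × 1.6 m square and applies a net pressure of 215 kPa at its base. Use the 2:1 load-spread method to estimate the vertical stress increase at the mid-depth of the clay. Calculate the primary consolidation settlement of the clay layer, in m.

S_c ≈ 0.0709 m

Mid-depth of clay below the ground surface: z = 2.4 + 2.5/2 = 3.65 m.
Total vertical stress at mid-clay: σ_v = 19×2.4 + 18.8×1.25 = 69.1 kPa.
Pore pressure: u = 9.81×(3.65 − 1.3) = 23.054 kPa.
Initial effective stress: σ'_0 = σ_v − u = 69.1 − 23.054 = 46.046 kPa.
Stress increase at mid-clay by the 2:1 spreading method:
Δσ = qBL/((B+z)(L+z)) = 215×1.6×1.6/((1.6+3.65)(1.6+3.65)) = 19.969 kPa
Final effective stress: σ'_f = σ'_0 + Δσ = 46.046 + 19.969 = 66.015 kPa.
Normally consolidated clay, so the full stress increment lies on the virgin compression line:
S_c = C_c·H/(1+e₀)·log₁₀(σ'_f/σ'_0) = 0.39×2.5/(1+1.15)×log₁₀(66.015/46.046)
    = 0.45349 × 0.15645 = 0.07095 m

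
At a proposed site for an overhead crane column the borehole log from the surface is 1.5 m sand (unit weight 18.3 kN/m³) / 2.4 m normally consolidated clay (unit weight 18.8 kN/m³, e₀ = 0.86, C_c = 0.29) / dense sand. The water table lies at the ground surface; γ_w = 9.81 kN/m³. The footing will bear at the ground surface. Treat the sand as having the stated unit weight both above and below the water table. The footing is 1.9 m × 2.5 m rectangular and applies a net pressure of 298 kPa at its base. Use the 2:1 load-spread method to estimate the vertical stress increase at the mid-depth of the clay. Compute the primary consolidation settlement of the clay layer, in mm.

Mid-depth of clay below the ground surface: z = 1.5 + 2.4/2 = 2.7 m.
Total vertical stress at mid-clay: σ_v = 18.3×1.5 + 18.8×1.2 = 50.01 kPa.
Pore pressure: u = 9.81×(2.7 − 0) = 26.487 kPa.
Initial effective stress: σ'_0 = σ_v − u = 50.01 − 26.487 = 23.523 kPa.
Stress increase at mid-clay by the 2:1 spreading method:
Δσ = qBL/((B+z)(L+z)) = 298×1.9×2.5/((1.9+2.7)(2.5+2.7)) = 59.176 kPa
Final effective stress: σ'_f = σ'_0 + Δσ = 23.523 + 59.176 = 82.699 kPa.
Normally consolidated clay, so the full stress increment lies on the virgin compression line:
S_c = C_c·H/(1+e₀)·log₁₀(σ'_f/σ'_0) = 0.29×2.4/(1+0.86)×log₁₀(82.699/23.523)
    = 0.37419 × 0.54601 = 0.2043 m

S_c ≈ 204 mm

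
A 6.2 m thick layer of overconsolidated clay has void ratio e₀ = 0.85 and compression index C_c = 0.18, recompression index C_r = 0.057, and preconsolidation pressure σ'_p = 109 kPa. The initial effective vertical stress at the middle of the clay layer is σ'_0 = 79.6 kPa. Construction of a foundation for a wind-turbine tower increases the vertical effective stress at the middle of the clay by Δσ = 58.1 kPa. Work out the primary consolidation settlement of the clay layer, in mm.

S_c ≈ 87.3 mm

Final effective stress: σ'_f = 79.6 + 58.1 = 137.7 kPa.
σ'_f = 137.7 > σ'_p = 109 kPa, so the stress path crosses the preconsolidation pressure — recompression up to σ'_p, then virgin compression beyond:
S_c = H/(1+e₀)·[C_r·log₁₀(σ'_p/σ'_0) + C_c·log₁₀(σ'_f/σ'_p)]
    = 6.2/1.85 × [0.057×log₁₀(109/79.6) + 0.18×log₁₀(137.7/109)]
    = 3.3514 × [0.0077813 + 0.018271] = 0.08731 m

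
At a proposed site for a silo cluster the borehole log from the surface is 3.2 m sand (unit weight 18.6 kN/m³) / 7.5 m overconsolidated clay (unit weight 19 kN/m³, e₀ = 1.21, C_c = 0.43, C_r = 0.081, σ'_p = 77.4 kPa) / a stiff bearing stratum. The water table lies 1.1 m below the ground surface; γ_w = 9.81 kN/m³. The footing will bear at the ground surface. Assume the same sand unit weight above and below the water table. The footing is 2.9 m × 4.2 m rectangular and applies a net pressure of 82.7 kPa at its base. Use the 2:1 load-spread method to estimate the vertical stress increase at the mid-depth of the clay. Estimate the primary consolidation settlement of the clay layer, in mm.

S_c ≈ 47.2 mm

Mid-depth of clay below the ground surface: z = 3.2 + 7.5/2 = 6.95 m.
Total vertical stress at mid-clay: σ_v = 18.6×3.2 + 19×3.75 = 130.77 kPa.
Pore pressure: u = 9.81×(6.95 − 1.1) = 57.389 kPa.
Initial effective stress: σ'_0 = σ_v − u = 130.77 − 57.389 = 73.381 kPa.
Stress increase at mid-clay by the 2:1 spreading method:
Δσ = qBL/((B+z)(L+z)) = 82.7×2.9×4.2/((2.9+6.95)(4.2+6.95)) = 9.1715 kPa
Final effective stress: σ'_f = 73.381 + 9.1715 = 82.552 kPa.
σ'_f = 82.552 > σ'_p = 77.4 kPa, so the stress path crosses the preconsolidation pressure — recompression up to σ'_p, then virgin compression beyond:
S_c = H/(1+e₀)·[C_r·log₁₀(σ'_p/σ'_0) + C_c·log₁₀(σ'_f/σ'_p)]
    = 7.5/2.21 × [0.081×log₁₀(77.4/73.381) + 0.43×log₁₀(82.552/77.4)]
    = 3.3937 × [0.0018757 + 0.012034] = 0.04721 m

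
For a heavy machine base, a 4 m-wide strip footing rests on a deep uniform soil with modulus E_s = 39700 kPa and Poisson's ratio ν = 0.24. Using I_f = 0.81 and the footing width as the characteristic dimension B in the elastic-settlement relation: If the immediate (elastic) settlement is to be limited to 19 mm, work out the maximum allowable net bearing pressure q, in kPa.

S_e = q·B·(1−ν²)/E_s · I_f  ⇒  q = S_e·E_s / (B·(1−ν²)·I_f).
q = 0.019 × 39700 / (4 × 0.9424 × 0.81) = 247 kPa

q ≈ 247 kPa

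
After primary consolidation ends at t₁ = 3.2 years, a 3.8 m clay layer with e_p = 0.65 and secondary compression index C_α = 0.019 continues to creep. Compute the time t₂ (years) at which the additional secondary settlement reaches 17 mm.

S_s = C_α·H/(1+e_p)·log₁₀(t₂/t₁) ⇒ log₁₀(t₂/t₁) = S_s·(1+e_p)/(C_α·H).
log₁₀(t₂/t₁) = 0.017 × (1+0.65) / (0.019×3.8) = 0.3885
t₂ = t₁ × 10^0.3885 = 3.2 × 2.446 = 7.828 years

t₂ ≈ 7.83 years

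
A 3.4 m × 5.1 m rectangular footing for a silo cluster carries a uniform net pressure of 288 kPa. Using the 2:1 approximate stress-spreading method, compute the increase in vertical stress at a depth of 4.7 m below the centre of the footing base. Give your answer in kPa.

Δσ_z ≈ 62.9 kPa

By the 2:1 method the load spreads at 1 horizontal : 2 vertical, so at depth z the loaded area has grown by z in each plan dimension:
Δσ = qBL/((B+z)(L+z)) = 288×3.4×5.1/((3.4+4.7)(5.1+4.7)) = 62.912 kPa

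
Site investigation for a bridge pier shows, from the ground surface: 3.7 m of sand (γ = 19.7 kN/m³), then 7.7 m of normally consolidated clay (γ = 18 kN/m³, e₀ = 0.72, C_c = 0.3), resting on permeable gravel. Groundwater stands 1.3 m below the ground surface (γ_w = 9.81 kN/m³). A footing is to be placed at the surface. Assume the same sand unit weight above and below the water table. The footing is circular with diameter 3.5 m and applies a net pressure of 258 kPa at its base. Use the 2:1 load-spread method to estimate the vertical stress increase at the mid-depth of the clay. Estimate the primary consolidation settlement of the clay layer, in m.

S_c ≈ 0.162 m

Mid-depth of clay below the ground surface: z = 3.7 + 7.7/2 = 7.55 m.
Total vertical stress at mid-clay: σ_v = 19.7×3.7 + 18×3.85 = 142.19 kPa.
Pore pressure: u = 9.81×(7.55 − 1.3) = 61.312 kPa.
Initial effective stress: σ'_0 = σ_v − u = 142.19 − 61.312 = 80.878 kPa.
Stress increase at mid-clay by the 2:1 spreading method:
Δσ ≈ qD²/(D+z)² = 258×3.5²/(3.5+7.55)² = 25.884 kPa
Final effective stress: σ'_f = σ'_0 + Δσ = 80.878 + 25.884 = 106.76 kPa.
Normally consolidated clay, so the full stress increment lies on the virgin compression line:
S_c = C_c·H/(1+e₀)·log₁₀(σ'_f/σ'_0) = 0.3×7.7/(1+0.72)×log₁₀(106.76/80.878)
    = 1.343 × 0.12058 = 0.1619 m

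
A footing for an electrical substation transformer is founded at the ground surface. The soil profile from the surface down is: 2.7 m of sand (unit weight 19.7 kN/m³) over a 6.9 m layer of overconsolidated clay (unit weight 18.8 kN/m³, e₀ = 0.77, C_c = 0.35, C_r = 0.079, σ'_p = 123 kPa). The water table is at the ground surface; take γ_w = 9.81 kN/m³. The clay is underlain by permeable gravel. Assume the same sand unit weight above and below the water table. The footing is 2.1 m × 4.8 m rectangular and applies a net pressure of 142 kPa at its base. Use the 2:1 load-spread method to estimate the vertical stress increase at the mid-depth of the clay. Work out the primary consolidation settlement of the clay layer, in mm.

S_c ≈ 32.4 mm

Mid-depth of clay below the ground surface: z = 2.7 + 6.9/2 = 6.15 m.
Total vertical stress at mid-clay: σ_v = 19.7×2.7 + 18.8×3.45 = 118.05 kPa.
Pore pressure: u = 9.81×(6.15 − 0) = 60.332 kPa.
Initial effective stress: σ'_0 = σ_v − u = 118.05 − 60.332 = 57.718 kPa.
Stress increase at mid-clay by the 2:1 spreading method:
Δσ = qBL/((B+z)(L+z)) = 142×2.1×4.8/((2.1+6.15)(4.8+6.15)) = 15.845 kPa
Final effective stress: σ'_f = 57.718 + 15.845 = 73.563 kPa.
σ'_f = 73.563 ≤ σ'_p = 123 kPa, so the clay remains overconsolidated and only the recompression index applies:
S_c = C_r·H/(1+e₀)·log₁₀(σ'_f/σ'_0) = 0.079×6.9/1.77×log₁₀(73.563/57.718)
    = 0.30797 × 0.10535 = 0.03244 m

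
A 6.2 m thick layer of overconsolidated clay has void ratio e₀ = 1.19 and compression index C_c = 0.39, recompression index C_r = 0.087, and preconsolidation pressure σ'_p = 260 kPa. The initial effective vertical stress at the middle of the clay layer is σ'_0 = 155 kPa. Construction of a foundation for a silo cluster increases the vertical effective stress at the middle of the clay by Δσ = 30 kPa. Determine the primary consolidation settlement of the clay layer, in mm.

Final effective stress: σ'_f = 155 + 30 = 185 kPa.
σ'_f = 185 ≤ σ'_p = 260 kPa, so the clay remains overconsolidated and only the recompression index applies:
S_c = C_r·H/(1+e₀)·log₁₀(σ'_f/σ'_0) = 0.087×6.2/2.19×log₁₀(185/155)
    = 0.24631 × 0.07684 = 0.01893 m

S_c ≈ 18.9 mm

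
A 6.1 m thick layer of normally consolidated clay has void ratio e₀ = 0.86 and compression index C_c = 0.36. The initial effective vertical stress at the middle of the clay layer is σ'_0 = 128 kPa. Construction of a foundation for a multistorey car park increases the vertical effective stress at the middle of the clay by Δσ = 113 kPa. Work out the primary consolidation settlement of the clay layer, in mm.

S_c ≈ 324 mm

Final effective stress: σ'_f = σ'_0 + Δσ = 128 + 113 = 241 kPa.
Normally consolidated clay, so the full stress increment lies on the virgin compression line:
S_c = C_c·H/(1+e₀)·log₁₀(σ'_f/σ'_0) = 0.36×6.1/(1+0.86)×log₁₀(241/128)
    = 1.1806 × 0.27481 = 0.3244 m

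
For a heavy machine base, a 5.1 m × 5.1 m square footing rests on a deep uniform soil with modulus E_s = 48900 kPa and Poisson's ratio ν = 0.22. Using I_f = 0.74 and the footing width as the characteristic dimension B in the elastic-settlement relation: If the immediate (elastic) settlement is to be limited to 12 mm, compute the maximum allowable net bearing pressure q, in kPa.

S_e = q·B·(1−ν²)/E_s · I_f  ⇒  q = S_e·E_s / (B·(1−ν²)·I_f).
q = 0.012 × 48900 / (5.1 × 0.9516 × 0.74) = 163.4 kPa

q ≈ 163 kPa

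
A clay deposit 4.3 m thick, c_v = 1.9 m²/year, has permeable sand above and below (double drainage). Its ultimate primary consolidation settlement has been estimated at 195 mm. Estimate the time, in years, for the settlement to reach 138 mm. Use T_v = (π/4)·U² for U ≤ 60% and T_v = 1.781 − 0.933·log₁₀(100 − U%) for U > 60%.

Drainage path length: H_d = H/2 = 2.15 m (double drainage).
U = S(t)/S_ult = 138/195 = 0.7077.
U > 60%: T_v = 1.781 − 0.933·log₁₀(100 − 70.769) = 0.41337.
t = T_v·H_d²/c_v = 0.41337×2.15²/1.9 = 1.006 years.

t ≈ 1.01 years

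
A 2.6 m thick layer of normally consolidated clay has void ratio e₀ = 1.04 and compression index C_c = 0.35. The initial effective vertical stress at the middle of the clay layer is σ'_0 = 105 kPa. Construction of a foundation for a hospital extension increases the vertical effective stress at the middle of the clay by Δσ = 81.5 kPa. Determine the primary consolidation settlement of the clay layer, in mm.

Final effective stress: σ'_f = σ'_0 + Δσ = 105 + 81.5 = 186.5 kPa.
Normally consolidated clay, so the full stress increment lies on the virgin compression line:
S_c = C_c·H/(1+e₀)·log₁₀(σ'_f/σ'_0) = 0.35×2.6/(1+1.04)×log₁₀(186.5/105)
    = 0.44608 × 0.24949 = 0.1113 m

S_c ≈ 111 mm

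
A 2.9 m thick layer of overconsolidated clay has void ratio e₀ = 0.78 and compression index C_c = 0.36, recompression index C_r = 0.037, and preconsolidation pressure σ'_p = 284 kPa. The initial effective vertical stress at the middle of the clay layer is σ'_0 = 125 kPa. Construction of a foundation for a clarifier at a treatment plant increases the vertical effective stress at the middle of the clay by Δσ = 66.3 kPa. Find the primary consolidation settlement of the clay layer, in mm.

Final effective stress: σ'_f = 125 + 66.3 = 191.3 kPa.
σ'_f = 191.3 ≤ σ'_p = 284 kPa, so the clay remains overconsolidated and only the recompression index applies:
S_c = C_r·H/(1+e₀)·log₁₀(σ'_f/σ'_0) = 0.037×2.9/1.78×log₁₀(191.3/125)
    = 0.06028 × 0.1848 = 0.01114 m

S_c ≈ 11.1 mm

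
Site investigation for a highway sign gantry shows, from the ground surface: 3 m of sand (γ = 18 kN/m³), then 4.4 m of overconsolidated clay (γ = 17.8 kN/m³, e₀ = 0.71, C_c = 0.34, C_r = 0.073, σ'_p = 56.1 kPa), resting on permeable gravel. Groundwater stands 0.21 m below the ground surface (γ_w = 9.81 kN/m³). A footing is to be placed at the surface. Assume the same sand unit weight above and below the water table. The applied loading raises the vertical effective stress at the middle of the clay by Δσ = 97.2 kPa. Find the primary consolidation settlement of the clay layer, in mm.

S_c ≈ 371 mm

Mid-depth of clay below the ground surface: z = 3 + 4.4/2 = 5.2 m.
Total vertical stress at mid-clay: σ_v = 18×3 + 17.8×2.2 = 93.16 kPa.
Pore pressure: u = 9.81×(5.2 − 0.21) = 48.952 kPa.
Initial effective stress: σ'_0 = σ_v − u = 93.16 − 48.952 = 44.208 kPa.
Final effective stress: σ'_f = 44.208 + 97.2 = 141.41 kPa.
σ'_f = 141.41 > σ'_p = 56.1 kPa, so the stress path crosses the preconsolidation pressure — recompression up to σ'_p, then virgin compression beyond:
S_c = H/(1+e₀)·[C_r·log₁₀(σ'_p/σ'_0) + C_c·log₁₀(σ'_f/σ'_p)]
    = 4.4/1.71 × [0.073×log₁₀(56.1/44.208) + 0.34×log₁₀(141.41/56.1)]
    = 2.5731 × [0.0075527 + 0.13652] = 0.3707 m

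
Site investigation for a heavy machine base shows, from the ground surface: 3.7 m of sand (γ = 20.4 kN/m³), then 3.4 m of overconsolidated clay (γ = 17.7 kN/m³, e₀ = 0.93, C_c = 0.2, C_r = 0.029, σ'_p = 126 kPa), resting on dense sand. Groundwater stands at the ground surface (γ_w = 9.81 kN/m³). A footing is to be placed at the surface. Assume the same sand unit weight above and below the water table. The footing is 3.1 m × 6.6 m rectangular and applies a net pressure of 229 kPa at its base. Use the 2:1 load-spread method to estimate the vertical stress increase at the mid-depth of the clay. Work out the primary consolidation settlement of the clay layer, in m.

Mid-depth of clay below the ground surface: z = 3.7 + 3.4/2 = 5.4 m.
Total vertical stress at mid-clay: σ_v = 20.4×3.7 + 17.7×1.7 = 105.57 kPa.
Pore pressure: u = 9.81×(5.4 − 0) = 52.974 kPa.
Initial effective stress: σ'_0 = σ_v − u = 105.57 − 52.974 = 52.596 kPa.
Stress increase at mid-clay by the 2:1 spreading method:
Δσ = qBL/((B+z)(L+z)) = 229×3.1×6.6/((3.1+5.4)(6.6+5.4)) = 45.935 kPa
Final effective stress: σ'_f = 52.596 + 45.935 = 98.531 kPa.
σ'_f = 98.531 ≤ σ'_p = 126 kPa, so the clay remains overconsolidated and only the recompression index applies:
S_c = C_r·H/(1+e₀)·log₁₀(σ'_f/σ'_0) = 0.029×3.4/1.93×log₁₀(98.531/52.596)
    = 0.051089 × 0.27262 = 0.01393 m

S_c ≈ 0.0139 m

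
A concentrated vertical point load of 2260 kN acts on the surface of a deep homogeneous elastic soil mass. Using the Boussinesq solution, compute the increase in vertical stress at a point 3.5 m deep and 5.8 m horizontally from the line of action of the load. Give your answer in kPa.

Δσ_z ≈ 3.24 kPa

Boussinesq vertical stress below a point load on an elastic half-space:
Δσ_z = 3P/(2πz²) · [1 + (r/z)²]^(−5/2)
r/z = 5.8/3.5 = 1.6571; [1+(r/z)²]^(−5/2) = 0.036817.
Δσ_z = 3×2260/(2π×3.5²) × 0.036817 = 88.087 × 0.036817 = 3.243 kPa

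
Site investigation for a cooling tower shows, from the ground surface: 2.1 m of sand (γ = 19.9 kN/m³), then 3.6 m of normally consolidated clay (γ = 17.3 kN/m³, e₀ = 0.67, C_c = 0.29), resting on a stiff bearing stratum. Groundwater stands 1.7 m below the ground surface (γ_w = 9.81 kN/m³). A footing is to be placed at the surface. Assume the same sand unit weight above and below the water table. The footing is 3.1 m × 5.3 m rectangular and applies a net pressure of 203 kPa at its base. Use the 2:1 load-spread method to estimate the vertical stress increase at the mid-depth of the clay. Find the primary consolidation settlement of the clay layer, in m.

S_c ≈ 0.189 m

Mid-depth of clay below the ground surface: z = 2.1 + 3.6/2 = 3.9 m.
Total vertical stress at mid-clay: σ_v = 19.9×2.1 + 17.3×1.8 = 72.93 kPa.
Pore pressure: u = 9.81×(3.9 − 1.7) = 21.582 kPa.
Initial effective stress: σ'_0 = σ_v − u = 72.93 − 21.582 = 51.348 kPa.
Stress increase at mid-clay by the 2:1 spreading method:
Δσ = qBL/((B+z)(L+z)) = 203×3.1×5.3/((3.1+3.9)(5.3+3.9)) = 51.79 kPa
Final effective stress: σ'_f = σ'_0 + Δσ = 51.348 + 51.79 = 103.14 kPa.
Normally consolidated clay, so the full stress increment lies on the virgin compression line:
S_c = C_c·H/(1+e₀)·log₁₀(σ'_f/σ'_0) = 0.29×3.6/(1+0.67)×log₁₀(103.14/51.348)
    = 0.62515 × 0.3029 = 0.1894 m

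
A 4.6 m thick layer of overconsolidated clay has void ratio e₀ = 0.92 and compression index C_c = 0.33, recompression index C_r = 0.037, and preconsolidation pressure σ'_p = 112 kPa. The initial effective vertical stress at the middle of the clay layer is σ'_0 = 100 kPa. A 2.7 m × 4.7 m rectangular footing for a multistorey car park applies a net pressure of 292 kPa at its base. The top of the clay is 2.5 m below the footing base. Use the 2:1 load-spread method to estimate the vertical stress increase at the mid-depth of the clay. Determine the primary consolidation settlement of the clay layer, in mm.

S_c ≈ 109 mm

Mid-depth of clay below the footing base: z = 2.5 + 4.6/2 = 4.8 m.
Stress increase at mid-clay by the 2:1 spreading method:
Δσ = qBL/((B+z)(L+z)) = 292×2.7×4.7/((2.7+4.8)(4.7+4.8)) = 52.007 kPa
Final effective stress: σ'_f = 100 + 52.007 = 152.01 kPa.
σ'_f = 152.01 > σ'_p = 112 kPa, so the stress path crosses the preconsolidation pressure — recompression up to σ'_p, then virgin compression beyond:
S_c = H/(1+e₀)·[C_r·log₁₀(σ'_p/σ'_0) + C_c·log₁₀(σ'_f/σ'_p)]
    = 4.6/1.92 × [0.037×log₁₀(112/100) + 0.33×log₁₀(152.01/112)]
    = 2.3958 × [0.0018211 + 0.043776] = 0.1092 m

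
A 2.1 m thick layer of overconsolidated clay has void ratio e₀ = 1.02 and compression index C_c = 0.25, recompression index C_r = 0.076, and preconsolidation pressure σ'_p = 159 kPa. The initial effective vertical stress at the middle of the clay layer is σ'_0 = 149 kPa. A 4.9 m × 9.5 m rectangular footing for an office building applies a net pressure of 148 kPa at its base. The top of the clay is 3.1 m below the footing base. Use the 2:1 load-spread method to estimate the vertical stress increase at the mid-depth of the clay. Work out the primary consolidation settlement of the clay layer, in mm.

Mid-depth of clay below the footing base: z = 3.1 + 2.1/2 = 4.15 m.
Stress increase at mid-clay by the 2:1 spreading method:
Δσ = qBL/((B+z)(L+z)) = 148×4.9×9.5/((4.9+4.15)(9.5+4.15)) = 55.77 kPa
Final effective stress: σ'_f = 149 + 55.77 = 204.77 kPa.
σ'_f = 204.77 > σ'_p = 159 kPa, so the stress path crosses the preconsolidation pressure — recompression up to σ'_p, then virgin compression beyond:
S_c = H/(1+e₀)·[C_r·log₁₀(σ'_p/σ'_0) + C_c·log₁₀(σ'_f/σ'_p)]
    = 2.1/2.02 × [0.076×log₁₀(159/149) + 0.25×log₁₀(204.77/159)]
    = 1.0396 × [0.002144 + 0.027467] = 0.03078 m

S_c ≈ 30.8 mm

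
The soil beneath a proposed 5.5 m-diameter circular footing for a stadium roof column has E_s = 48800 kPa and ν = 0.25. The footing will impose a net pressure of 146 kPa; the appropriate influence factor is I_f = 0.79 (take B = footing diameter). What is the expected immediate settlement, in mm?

S_e ≈ 12.2 mm

Immediate (elastic) settlement: S_e = q·B·(1−ν²)/E_s · I_f.
S_e = 146 × 5.5 × (1 − 0.25²) / 48800 × 0.79
    = 146 × 5.5 × 0.9375 / 48800 × 0.79
    = 0.01219 m = 12.19 mm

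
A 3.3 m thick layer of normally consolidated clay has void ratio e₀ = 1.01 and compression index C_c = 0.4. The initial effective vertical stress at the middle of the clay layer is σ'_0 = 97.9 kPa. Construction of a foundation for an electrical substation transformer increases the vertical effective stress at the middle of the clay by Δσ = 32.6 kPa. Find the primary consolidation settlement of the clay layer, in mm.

S_c ≈ 82 mm

Final effective stress: σ'_f = σ'_0 + Δσ = 97.9 + 32.6 = 130.5 kPa.
Normally consolidated clay, so the full stress increment lies on the virgin compression line:
S_c = C_c·H/(1+e₀)·log₁₀(σ'_f/σ'_0) = 0.4×3.3/(1+1.01)×log₁₀(130.5/97.9)
    = 0.65672 × 0.12483 = 0.08198 m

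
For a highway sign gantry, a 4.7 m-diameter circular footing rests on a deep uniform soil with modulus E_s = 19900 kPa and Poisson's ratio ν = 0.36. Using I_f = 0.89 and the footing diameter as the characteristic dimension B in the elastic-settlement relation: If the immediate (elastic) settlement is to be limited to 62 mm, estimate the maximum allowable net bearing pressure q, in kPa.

S_e = q·B·(1−ν²)/E_s · I_f  ⇒  q = S_e·E_s / (B·(1−ν²)·I_f).
q = 0.062 × 19900 / (4.7 × 0.8704 × 0.89) = 338.9 kPa

q ≈ 339 kPa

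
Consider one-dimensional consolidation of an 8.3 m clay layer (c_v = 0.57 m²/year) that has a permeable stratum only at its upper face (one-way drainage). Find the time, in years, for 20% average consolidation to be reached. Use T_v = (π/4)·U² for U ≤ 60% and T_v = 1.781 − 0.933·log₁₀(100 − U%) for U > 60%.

Drainage path length: H_d = H = 8.3 m (single drainage).
U ≤ 60%: T_v = (π/4)·U² = (π/4)×0.2² = 0.031416.
t = T_v·H_d²/c_v = 0.031416×8.3²/0.57 = 3.797 years.

t ≈ 3.8 years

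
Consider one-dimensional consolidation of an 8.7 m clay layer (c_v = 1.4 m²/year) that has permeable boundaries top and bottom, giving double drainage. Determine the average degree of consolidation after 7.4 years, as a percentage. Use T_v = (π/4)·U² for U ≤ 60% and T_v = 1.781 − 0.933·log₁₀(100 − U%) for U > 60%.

U ≈ 79 %

Drainage path length: H_d = H/2 = 4.35 m (double drainage).
T_v = c_v·t/H_d² = 1.4×7.4/4.35² = 0.5475.
T_v = 0.5475 corresponds to the U > 60% branch:
U = 1 − 10^((1.781 − T_v)/0.933)/100 = 0.7901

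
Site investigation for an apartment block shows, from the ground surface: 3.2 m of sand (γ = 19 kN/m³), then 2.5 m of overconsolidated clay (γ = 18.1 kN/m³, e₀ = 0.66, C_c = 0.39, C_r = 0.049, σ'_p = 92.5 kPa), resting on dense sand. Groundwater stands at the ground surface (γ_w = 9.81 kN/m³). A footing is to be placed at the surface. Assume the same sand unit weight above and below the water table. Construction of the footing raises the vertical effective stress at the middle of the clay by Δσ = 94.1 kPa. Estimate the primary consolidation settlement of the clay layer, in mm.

Mid-depth of clay below the ground surface: z = 3.2 + 2.5/2 = 4.45 m.
Total vertical stress at mid-clay: σ_v = 19×3.2 + 18.1×1.25 = 83.425 kPa.
Pore pressure: u = 9.81×(4.45 − 0) = 43.655 kPa.
Initial effective stress: σ'_0 = σ_v − u = 83.425 − 43.655 = 39.77 kPa.
Final effective stress: σ'_f = 39.77 + 94.1 = 133.87 kPa.
σ'_f = 133.87 > σ'_p = 92.5 kPa, so the stress path crosses the preconsolidation pressure — recompression up to σ'_p, then virgin compression beyond:
S_c = H/(1+e₀)·[C_r·log₁₀(σ'_p/σ'_0) + C_c·log₁₀(σ'_f/σ'_p)]
    = 2.5/1.66 × [0.049×log₁₀(92.5/39.77) + 0.39×log₁₀(133.87/92.5)]
    = 1.506 × [0.017963 + 0.062611] = 0.1213 m

S_c ≈ 121 mm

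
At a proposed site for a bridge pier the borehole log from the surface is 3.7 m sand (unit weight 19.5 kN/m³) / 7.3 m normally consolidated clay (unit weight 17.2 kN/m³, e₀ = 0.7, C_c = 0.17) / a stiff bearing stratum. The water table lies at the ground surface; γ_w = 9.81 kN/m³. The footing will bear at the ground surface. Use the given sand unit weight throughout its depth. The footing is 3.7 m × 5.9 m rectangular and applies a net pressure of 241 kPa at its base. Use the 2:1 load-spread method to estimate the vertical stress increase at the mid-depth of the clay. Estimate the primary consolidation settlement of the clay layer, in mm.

Mid-depth of clay below the ground surface: z = 3.7 + 7.3/2 = 7.35 m.
Total vertical stress at mid-clay: σ_v = 19.5×3.7 + 17.2×3.65 = 134.93 kPa.
Pore pressure: u = 9.81×(7.35 − 0) = 72.103 kPa.
Initial effective stress: σ'_0 = σ_v − u = 134.93 − 72.103 = 62.827 kPa.
Stress increase at mid-clay by the 2:1 spreading method:
Δσ = qBL/((B+z)(L+z)) = 241×3.7×5.9/((3.7+7.35)(5.9+7.35)) = 35.933 kPa
Final effective stress: σ'_f = σ'_0 + Δσ = 62.827 + 35.933 = 98.76 kPa.
Normally consolidated clay, so the full stress increment lies on the virgin compression line:
S_c = C_c·H/(1+e₀)·log₁₀(σ'_f/σ'_0) = 0.17×7.3/(1+0.7)×log₁₀(98.76/62.827)
    = 0.73 × 0.19643 = 0.1434 m

S_c ≈ 143 mm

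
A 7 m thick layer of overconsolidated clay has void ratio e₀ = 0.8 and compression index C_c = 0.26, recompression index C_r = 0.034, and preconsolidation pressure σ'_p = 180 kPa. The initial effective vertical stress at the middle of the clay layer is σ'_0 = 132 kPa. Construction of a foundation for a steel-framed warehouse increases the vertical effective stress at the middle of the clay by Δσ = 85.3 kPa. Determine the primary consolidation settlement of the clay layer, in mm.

S_c ≈ 101 mm

Final effective stress: σ'_f = 132 + 85.3 = 217.3 kPa.
σ'_f = 217.3 > σ'_p = 180 kPa, so the stress path crosses the preconsolidation pressure — recompression up to σ'_p, then virgin compression beyond:
S_c = H/(1+e₀)·[C_r·log₁₀(σ'_p/σ'_0) + C_c·log₁₀(σ'_f/σ'_p)]
    = 7/1.8 × [0.034×log₁₀(180/132) + 0.26×log₁₀(217.3/180)]
    = 3.8889 × [0.0045798 + 0.021265] = 0.1005 m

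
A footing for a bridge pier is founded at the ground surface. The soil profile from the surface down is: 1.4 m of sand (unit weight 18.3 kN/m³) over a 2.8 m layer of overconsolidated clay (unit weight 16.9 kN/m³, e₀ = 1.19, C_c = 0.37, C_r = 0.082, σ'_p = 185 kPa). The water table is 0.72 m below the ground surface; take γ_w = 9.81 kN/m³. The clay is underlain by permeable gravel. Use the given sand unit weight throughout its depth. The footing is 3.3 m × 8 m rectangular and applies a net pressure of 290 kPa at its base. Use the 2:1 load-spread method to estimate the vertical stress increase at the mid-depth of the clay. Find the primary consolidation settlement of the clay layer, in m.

Mid-depth of clay below the ground surface: z = 1.4 + 2.8/2 = 2.8 m.
Total vertical stress at mid-clay: σ_v = 18.3×1.4 + 16.9×1.4 = 49.28 kPa.
Pore pressure: u = 9.81×(2.8 − 0.72) = 20.405 kPa.
Initial effective stress: σ'_0 = σ_v − u = 49.28 − 20.405 = 28.875 kPa.
Stress increase at mid-clay by the 2:1 spreading method:
Δσ = qBL/((B+z)(L+z)) = 290×3.3×8/((3.3+2.8)(8+2.8)) = 116.21 kPa
Final effective stress: σ'_f = 28.875 + 116.21 = 145.08 kPa.
σ'_f = 145.08 ≤ σ'_p = 185 kPa, so the clay remains overconsolidated and only the recompression index applies:
S_c = C_r·H/(1+e₀)·log₁₀(σ'_f/σ'_0) = 0.082×2.8/2.19×log₁₀(145.08/28.875)
    = 0.10484 × 0.70109 = 0.0735 m

S_c ≈ 0.0735 m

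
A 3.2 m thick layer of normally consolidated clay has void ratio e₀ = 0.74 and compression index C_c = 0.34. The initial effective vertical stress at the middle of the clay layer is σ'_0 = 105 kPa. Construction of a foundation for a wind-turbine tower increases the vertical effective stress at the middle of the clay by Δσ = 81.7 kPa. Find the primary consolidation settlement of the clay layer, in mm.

Final effective stress: σ'_f = σ'_0 + Δσ = 105 + 81.7 = 186.7 kPa.
Normally consolidated clay, so the full stress increment lies on the virgin compression line:
S_c = C_c·H/(1+e₀)·log₁₀(σ'_f/σ'_0) = 0.34×3.2/(1+0.74)×log₁₀(186.7/105)
    = 0.62529 × 0.24996 = 0.1563 m

S_c ≈ 156 mm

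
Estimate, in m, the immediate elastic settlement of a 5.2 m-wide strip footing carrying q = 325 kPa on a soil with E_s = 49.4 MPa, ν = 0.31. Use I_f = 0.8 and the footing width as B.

Immediate (elastic) settlement: S_e = q·B·(1−ν²)/E_s · I_f.
E_s = 49.4 MPa = 49400 kPa.
S_e = 325 × 5.2 × (1 − 0.31²) / 49400 × 0.8
    = 325 × 5.2 × 0.9039 / 49400 × 0.8
    = 0.02474 m

S_e ≈ 0.0247 m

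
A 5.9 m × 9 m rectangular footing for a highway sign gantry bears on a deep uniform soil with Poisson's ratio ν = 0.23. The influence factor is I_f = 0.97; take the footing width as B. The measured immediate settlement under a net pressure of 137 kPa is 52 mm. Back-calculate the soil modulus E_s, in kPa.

E_s ≈ 14300 kPa

S_e = q·B·(1−ν²)/E_s · I_f  ⇒  E_s = q·B·(1−ν²)·I_f / S_e.
E_s = 137 × 5.9 × 0.9471 × 0.97 / 0.052 = 14280 kPa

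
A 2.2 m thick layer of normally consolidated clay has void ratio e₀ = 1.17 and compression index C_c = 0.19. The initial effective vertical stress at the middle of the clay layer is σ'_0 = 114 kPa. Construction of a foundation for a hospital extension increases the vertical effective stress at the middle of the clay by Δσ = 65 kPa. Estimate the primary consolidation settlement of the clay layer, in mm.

S_c ≈ 37.7 mm

Final effective stress: σ'_f = σ'_0 + Δσ = 114 + 65 = 179 kPa.
Normally consolidated clay, so the full stress increment lies on the virgin compression line:
S_c = C_c·H/(1+e₀)·log₁₀(σ'_f/σ'_0) = 0.19×2.2/(1+1.17)×log₁₀(179/114)
    = 0.19263 × 0.19595 = 0.03775 m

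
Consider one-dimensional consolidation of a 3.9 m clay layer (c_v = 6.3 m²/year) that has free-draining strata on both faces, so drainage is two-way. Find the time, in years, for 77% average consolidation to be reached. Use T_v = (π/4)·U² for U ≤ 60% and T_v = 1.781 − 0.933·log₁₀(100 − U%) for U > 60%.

t ≈ 0.308 years

Drainage path length: H_d = H/2 = 1.95 m (double drainage).
U > 60%: T_v = 1.781 − 0.933·log₁₀(100 − 77) = 0.51051.
t = T_v·H_d²/c_v = 0.51051×1.95²/6.3 = 0.3081 years.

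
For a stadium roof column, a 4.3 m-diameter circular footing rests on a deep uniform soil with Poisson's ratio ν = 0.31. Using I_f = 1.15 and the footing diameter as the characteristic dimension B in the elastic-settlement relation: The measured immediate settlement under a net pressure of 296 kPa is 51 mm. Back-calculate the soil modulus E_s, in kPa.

S_e = q·B·(1−ν²)/E_s · I_f  ⇒  E_s = q·B·(1−ν²)·I_f / S_e.
E_s = 296 × 4.3 × 0.9039 × 1.15 / 0.051 = 25940 kPa

E_s ≈ 25900 kPa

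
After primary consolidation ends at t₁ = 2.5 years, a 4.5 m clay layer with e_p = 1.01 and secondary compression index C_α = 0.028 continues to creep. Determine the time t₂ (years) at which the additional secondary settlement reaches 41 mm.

t₂ ≈ 11.3 years

S_s = C_α·H/(1+e_p)·log₁₀(t₂/t₁) ⇒ log₁₀(t₂/t₁) = S_s·(1+e_p)/(C_α·H).
log₁₀(t₂/t₁) = 0.041 × (1+1.01) / (0.028×4.5) = 0.654
t₂ = t₁ × 10^0.654 = 2.5 × 4.509 = 11.27 years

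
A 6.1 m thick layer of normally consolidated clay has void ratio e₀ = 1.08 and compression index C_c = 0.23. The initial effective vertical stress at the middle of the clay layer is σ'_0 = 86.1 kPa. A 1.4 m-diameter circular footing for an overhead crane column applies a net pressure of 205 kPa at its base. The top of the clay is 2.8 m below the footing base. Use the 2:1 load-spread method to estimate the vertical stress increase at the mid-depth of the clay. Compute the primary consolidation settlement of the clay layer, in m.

S_c ≈ 0.0249 m

Mid-depth of clay below the footing base: z = 2.8 + 6.1/2 = 5.85 m.
Stress increase at mid-clay by the 2:1 spreading method:
Δσ ≈ qD²/(D+z)² = 205×1.4²/(1.4+5.85)² = 7.6442 kPa
Final effective stress: σ'_f = σ'_0 + Δσ = 86.1 + 7.6442 = 93.744 kPa.
Normally consolidated clay, so the full stress increment lies on the virgin compression line:
S_c = C_c·H/(1+e₀)·log₁₀(σ'_f/σ'_0) = 0.23×6.1/(1+1.08)×log₁₀(93.744/86.1)
    = 0.67452 × 0.03694 = 0.02492 m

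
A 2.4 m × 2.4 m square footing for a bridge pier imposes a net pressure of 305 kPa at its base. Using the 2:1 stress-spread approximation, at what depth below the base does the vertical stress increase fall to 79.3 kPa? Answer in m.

2:1 spreading — at depth z the loaded area has grown by z in each plan dimension:
qB²/(B+z)² = Δσ_z ⇒ z = B(√(q/Δσ_z) − 1) = 2.4×(√(305/79.3) − 1) = 2.307 m

z ≈ 2.31 m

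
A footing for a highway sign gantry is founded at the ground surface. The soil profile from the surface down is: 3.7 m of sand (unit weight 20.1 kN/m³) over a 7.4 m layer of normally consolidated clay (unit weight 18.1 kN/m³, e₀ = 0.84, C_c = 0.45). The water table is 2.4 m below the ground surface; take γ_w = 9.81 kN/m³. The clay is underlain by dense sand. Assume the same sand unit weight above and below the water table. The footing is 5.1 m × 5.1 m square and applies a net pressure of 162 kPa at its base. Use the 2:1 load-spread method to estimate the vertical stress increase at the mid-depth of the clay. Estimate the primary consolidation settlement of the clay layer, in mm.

S_c ≈ 202 mm

Mid-depth of clay below the ground surface: z = 3.7 + 7.4/2 = 7.4 m.
Total vertical stress at mid-clay: σ_v = 20.1×3.7 + 18.1×3.7 = 141.34 kPa.
Pore pressure: u = 9.81×(7.4 − 2.4) = 49.05 kPa.
Initial effective stress: σ'_0 = σ_v − u = 141.34 − 49.05 = 92.29 kPa.
Stress increase at mid-clay by the 2:1 spreading method:
Δσ = qBL/((B+z)(L+z)) = 162×5.1×5.1/((5.1+7.4)(5.1+7.4)) = 26.967 kPa
Final effective stress: σ'_f = σ'_0 + Δσ = 92.29 + 26.967 = 119.26 kPa.
Normally consolidated clay, so the full stress increment lies on the virgin compression line:
S_c = C_c·H/(1+e₀)·log₁₀(σ'_f/σ'_0) = 0.45×7.4/(1+0.84)×log₁₀(119.26/92.29)
    = 1.8098 × 0.11134 = 0.2015 m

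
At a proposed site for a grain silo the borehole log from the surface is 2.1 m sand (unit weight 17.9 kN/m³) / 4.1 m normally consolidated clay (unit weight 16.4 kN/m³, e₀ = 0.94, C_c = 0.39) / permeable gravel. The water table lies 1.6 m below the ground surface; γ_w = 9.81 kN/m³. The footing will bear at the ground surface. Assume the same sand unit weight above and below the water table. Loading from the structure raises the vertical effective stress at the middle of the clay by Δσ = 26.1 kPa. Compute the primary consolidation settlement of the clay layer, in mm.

S_c ≈ 160 mm

Mid-depth of clay below the ground surface: z = 2.1 + 4.1/2 = 4.15 m.
Total vertical stress at mid-clay: σ_v = 17.9×2.1 + 16.4×2.05 = 71.21 kPa.
Pore pressure: u = 9.81×(4.15 − 1.6) = 25.015 kPa.
Initial effective stress: σ'_0 = σ_v − u = 71.21 − 25.015 = 46.195 kPa.
Final effective stress: σ'_f = σ'_0 + Δσ = 46.195 + 26.1 = 72.295 kPa.
Normally consolidated clay, so the full stress increment lies on the virgin compression line:
S_c = C_c·H/(1+e₀)·log₁₀(σ'_f/σ'_0) = 0.39×4.1/(1+0.94)×log₁₀(72.295/46.195)
    = 0.82423 × 0.19451 = 0.1603 m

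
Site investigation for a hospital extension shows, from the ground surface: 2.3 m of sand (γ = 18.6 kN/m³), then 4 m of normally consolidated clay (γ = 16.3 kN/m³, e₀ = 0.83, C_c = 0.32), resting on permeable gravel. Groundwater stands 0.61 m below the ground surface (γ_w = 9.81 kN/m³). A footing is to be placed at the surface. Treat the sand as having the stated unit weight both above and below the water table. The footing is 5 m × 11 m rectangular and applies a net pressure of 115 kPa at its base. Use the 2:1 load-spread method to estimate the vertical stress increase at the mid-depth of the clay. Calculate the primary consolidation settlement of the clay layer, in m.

S_c ≈ 0.23 m

Mid-depth of clay below the ground surface: z = 2.3 + 4/2 = 4.3 m.
Total vertical stress at mid-clay: σ_v = 18.6×2.3 + 16.3×2 = 75.38 kPa.
Pore pressure: u = 9.81×(4.3 − 0.61) = 36.199 kPa.
Initial effective stress: σ'_0 = σ_v − u = 75.38 − 36.199 = 39.181 kPa.
Stress increase at mid-clay by the 2:1 spreading method:
Δσ = qBL/((B+z)(L+z)) = 115×5×11/((5+4.3)(11+4.3)) = 44.451 kPa
Final effective stress: σ'_f = σ'_0 + Δσ = 39.181 + 44.451 = 83.632 kPa.
Normally consolidated clay, so the full stress increment lies on the virgin compression line:
S_c = C_c·H/(1+e₀)·log₁₀(σ'_f/σ'_0) = 0.32×4/(1+0.83)×log₁₀(83.632/39.181)
    = 0.69945 × 0.3293 = 0.2303 m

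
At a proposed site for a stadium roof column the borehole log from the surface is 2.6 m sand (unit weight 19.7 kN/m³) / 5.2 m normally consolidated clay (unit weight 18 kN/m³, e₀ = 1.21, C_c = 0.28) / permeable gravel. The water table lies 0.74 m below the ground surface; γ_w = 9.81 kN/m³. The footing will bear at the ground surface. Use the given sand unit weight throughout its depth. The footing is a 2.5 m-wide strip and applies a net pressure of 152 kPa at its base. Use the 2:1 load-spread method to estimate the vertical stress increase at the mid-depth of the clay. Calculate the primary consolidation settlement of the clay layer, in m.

Mid-depth of clay below the ground surface: z = 2.6 + 5.2/2 = 5.2 m.
Total vertical stress at mid-clay: σ_v = 19.7×2.6 + 18×2.6 = 98.02 kPa.
Pore pressure: u = 9.81×(5.2 − 0.74) = 43.753 kPa.
Initial effective stress: σ'_0 = σ_v − u = 98.02 − 43.753 = 54.267 kPa.
Stress increase at mid-clay by the 2:1 spreading method:
Δσ = qB/(B+z) = 152×2.5/(2.5+5.2) = 49.351 kPa
Final effective stress: σ'_f = σ'_0 + Δσ = 54.267 + 49.351 = 103.62 kPa.
Normally consolidated clay, so the full stress increment lies on the virgin compression line:
S_c = C_c·H/(1+e₀)·log₁₀(σ'_f/σ'_0) = 0.28×5.2/(1+1.21)×log₁₀(103.62/54.267)
    = 0.65882 × 0.28091 = 0.1851 m

S_c ≈ 0.185 m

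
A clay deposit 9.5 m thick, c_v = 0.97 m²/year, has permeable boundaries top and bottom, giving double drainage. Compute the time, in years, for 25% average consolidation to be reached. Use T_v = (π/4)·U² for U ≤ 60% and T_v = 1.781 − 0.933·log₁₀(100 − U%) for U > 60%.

t ≈ 1.14 years

Drainage path length: H_d = H/2 = 4.75 m (double drainage).
U ≤ 60%: T_v = (π/4)·U² = (π/4)×0.25² = 0.049087.
t = T_v·H_d²/c_v = 0.049087×4.75²/0.97 = 1.142 years.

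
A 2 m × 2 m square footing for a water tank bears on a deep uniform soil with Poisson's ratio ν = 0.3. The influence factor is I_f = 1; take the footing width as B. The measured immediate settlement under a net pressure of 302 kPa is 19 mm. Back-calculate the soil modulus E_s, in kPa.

E_s ≈ 28900 kPa

S_e = q·B·(1−ν²)/E_s · I_f  ⇒  E_s = q·B·(1−ν²)·I_f / S_e.
E_s = 302 × 2 × 0.91 × 1 / 0.019 = 28930 kPa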